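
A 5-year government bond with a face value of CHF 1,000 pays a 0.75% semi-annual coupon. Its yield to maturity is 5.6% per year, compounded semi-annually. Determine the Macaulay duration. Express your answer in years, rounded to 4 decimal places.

4.9034 years

Periodic yield y = 0.028. Discount each cash flow and weight by its period:
  t   CF        PV=CF/(1+0.028)^t    t·PV
  1         3.75         3.6479         3.6479
  2         3.75         3.5485         7.0970
  3         3.75         3.4519        10.3556
  4         3.75         3.3578        13.4313
  5         3.75         3.2664        16.3319
  6         3.75         3.1774        19.0644
  7         3.75         3.0909        21.6360
  8         3.75         3.0067        24.0534
  9         3.75         2.9248        26.3230
  10    1,003.75       761.5430     7,615.4297
  Σ                    791.0151     7,757.3701
Price P = Σ PV = 791.0151.
Macaulay duration = Σ(t·PV) / P = 7,757.3701 / 791.0151 = 9.80685 half-year periods.
In years: 9.80685 / 2 = 4.90343 years.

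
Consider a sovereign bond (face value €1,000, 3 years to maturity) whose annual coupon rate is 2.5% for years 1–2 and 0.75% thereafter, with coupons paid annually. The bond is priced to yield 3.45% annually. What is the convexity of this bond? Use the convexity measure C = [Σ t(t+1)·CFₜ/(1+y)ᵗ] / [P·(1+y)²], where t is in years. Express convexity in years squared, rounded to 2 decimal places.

10.84

With y = 0.0345:
  t   CF        PV=CF/(1+0.0345)^t    t·PV        t(t+1)·PV
  1        25.00        24.1663        24.1663          48.3325
  2        25.00        23.3603        46.7207         140.1620
  3     1,007.50       910.0255     2,730.0765      10,920.3062
  Σ                    957.5521     2,800.9635      11,108.8007
P = 957.5521.
Convexity = Σ t(t+1)·PV / [P·(1+y)²] = 11,108.8007 / (957.5521 × 1.070190) = 10.84036.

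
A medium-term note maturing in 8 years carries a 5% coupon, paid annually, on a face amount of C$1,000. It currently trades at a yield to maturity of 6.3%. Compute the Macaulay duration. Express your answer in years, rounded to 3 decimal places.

6.726 years

Periodic yield y = 0.063. Discount each cash flow and weight by its year:
  t   CF        PV=CF/(1+0.063)^t    t·PV
  1        50.00        47.0367        47.0367
  2        50.00        44.2490        88.4980
  3        50.00        41.6265       124.8796
  4        50.00        39.1595       156.6379
  5        50.00        36.8386       184.1932
  6        50.00        34.6554       207.9322
  7        50.00        32.6015       228.2103
  8     1,050.00       644.0553     5,152.4427
  Σ                    920.2225     6,189.8306
Price P = Σ PV = 920.2225.
Macaulay duration = Σ(t·PV) / P = 6,189.8306 / 920.2225 = 6.72645 years.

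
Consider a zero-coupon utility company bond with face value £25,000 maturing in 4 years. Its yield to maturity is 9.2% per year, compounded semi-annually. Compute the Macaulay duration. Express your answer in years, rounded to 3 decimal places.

4.000 years

A zero-coupon bond has a single cash flow at maturity, so its Macaulay duration equals its maturity: 4 years.
(Equivalently: 8 semi-annual periods ÷ 2 = 4 years.)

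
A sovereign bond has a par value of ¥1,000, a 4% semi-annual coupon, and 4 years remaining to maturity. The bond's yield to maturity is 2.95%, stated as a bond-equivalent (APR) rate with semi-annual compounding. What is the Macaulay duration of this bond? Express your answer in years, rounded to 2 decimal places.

Periodic yield y = 0.01475. Discount each cash flow and weight by its period:
  t   CF        PV=CF/(1+0.01475)^t    t·PV
  1        20.00        19.7093        19.7093
  2        20.00        19.4228        38.8456
  3        20.00        19.1405        57.4214
  4        20.00        18.8623        75.4490
  5        20.00        18.5881        92.9404
  6        20.00        18.3179       109.9074
  7        20.00        18.0516       126.3615
  8     1,020.00       907.2515     7,258.0119
  Σ                  1,039.3439     7,778.6466
Price P = Σ PV = 1,039.3439.
Macaulay duration = Σ(t·PV) / P = 7,778.6466 / 1,039.3439 = 7.48419 half-year periods.
In years: 7.48419 / 2 = 3.74209 years.

3.74 years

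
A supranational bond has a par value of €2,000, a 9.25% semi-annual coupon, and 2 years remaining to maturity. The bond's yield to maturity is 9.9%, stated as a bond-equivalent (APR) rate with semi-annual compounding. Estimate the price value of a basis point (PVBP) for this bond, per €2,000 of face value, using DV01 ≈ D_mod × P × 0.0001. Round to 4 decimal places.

€0.3523

Periodic yield y = 0.0495.
  t   CF        PV=CF/(1+0.0495)^t    t·PV
  1        92.50        88.1372        88.1372
  2        92.50        83.9802       167.9604
  3        92.50        80.0192       240.0577
  4     2,092.50     1,724.7879     6,899.1516
  Σ                  1,976.9245     7,395.3069
P = 1,976.9245; D_Mac = 3.74081 half-year periods = 1.87041 yrs; D_mod = 1.78219 yrs.
DV01 ≈ 1.78219 × 1,976.9245 × 0.0001 = 0.352325.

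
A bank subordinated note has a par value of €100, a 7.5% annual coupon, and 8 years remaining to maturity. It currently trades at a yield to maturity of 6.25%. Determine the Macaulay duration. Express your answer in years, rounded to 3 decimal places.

Periodic yield y = 0.0625. Discount each cash flow and weight by its year:
  t   CF        PV=CF/(1+0.0625)^t    t·PV
  1         7.50         7.0588         7.0588
  2         7.50         6.6436        13.2872
  3         7.50         6.2528        18.7584
  4         7.50         5.8850        23.5399
  5         7.50         5.5388        27.6941
  6         7.50         5.2130        31.2780
  7         7.50         4.9064        34.3445
  8       107.50        66.1876       529.5012
  Σ                    107.6860       685.4621
Price P = Σ PV = 107.6860.
Macaulay duration = Σ(t·PV) / P = 685.4621 / 107.6860 = 6.36538 years.

6.365 years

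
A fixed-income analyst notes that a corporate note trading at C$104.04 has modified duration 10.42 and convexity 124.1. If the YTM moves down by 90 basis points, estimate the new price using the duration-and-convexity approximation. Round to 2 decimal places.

Duration effect: -D_mod·Δy = -10.42 × (-0.009) = +0.093780
Convexity effect: ½·C·(Δy)² = 0.5 × 124.1 × (-0.009)² = +0.00502605
ΔP/P ≈ +0.093780 + 0.00502605 = +0.09880605
New price ≈ 104.04 × (1 + 0.09880605) = 114.319781442.

C$114.32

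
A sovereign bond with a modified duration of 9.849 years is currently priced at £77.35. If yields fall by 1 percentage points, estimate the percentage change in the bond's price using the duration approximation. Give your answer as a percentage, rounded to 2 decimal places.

+9.85%

Duration approximation: ΔP/P ≈ -D_mod · Δy = -9.849 × (-0.01) = +0.098490.
As a percentage: +9.8490%.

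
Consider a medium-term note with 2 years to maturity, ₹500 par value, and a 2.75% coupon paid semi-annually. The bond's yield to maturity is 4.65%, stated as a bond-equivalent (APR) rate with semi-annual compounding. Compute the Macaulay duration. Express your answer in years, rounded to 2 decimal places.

Periodic yield y = 0.02325. Discount each cash flow and weight by its period:
  t   CF        PV=CF/(1+0.02325)^t    t·PV
  1        6.875         6.7188         6.7188
  2        6.875         6.5661        13.1323
  3        6.875         6.4169        19.2508
  4      506.875       462.3532     1,849.4128
  Σ                    482.0550     1,888.5146
Price P = Σ PV = 482.0550.
Macaulay duration = Σ(t·PV) / P = 1,888.5146 / 482.0550 = 3.91763 half-year periods.
In years: 3.91763 / 2 = 1.95882 years.

1.96 years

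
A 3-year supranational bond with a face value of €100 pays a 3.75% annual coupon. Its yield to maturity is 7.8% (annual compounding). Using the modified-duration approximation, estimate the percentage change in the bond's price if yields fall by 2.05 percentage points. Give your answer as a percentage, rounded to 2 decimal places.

+5.49%

Periodic yield y = 0.078. Modified duration first:
  t   CF        PV=CF/(1+0.078)^t    t·PV
  1         3.75         3.4787         3.4787
  2         3.75         3.2270         6.4539
  3       103.75        82.8194       248.4581
  Σ                     89.5250       258.3906
P = 89.5250; D_Mac = 2.88624 yrs; D_mod = 2.88624/(1+0.078) = 2.67740 yrs.
ΔP/P ≈ -D_mod · Δy = -2.67740 × (-0.0205) = +0.054887 = +5.4887%.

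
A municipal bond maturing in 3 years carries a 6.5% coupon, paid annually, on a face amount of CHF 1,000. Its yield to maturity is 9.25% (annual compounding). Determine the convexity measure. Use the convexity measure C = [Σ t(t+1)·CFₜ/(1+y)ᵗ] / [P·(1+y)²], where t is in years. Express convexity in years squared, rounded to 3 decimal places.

With y = 0.0925:
  t   CF        PV=CF/(1+0.0925)^t    t·PV        t(t+1)·PV
  1        65.00        59.4966        59.4966         118.9931
  2        65.00        54.4591       108.9182         326.7546
  3     1,065.00       816.7427     2,450.2282       9,800.9126
  Σ                    930.6984     2,618.6429      10,246.6604
P = 930.6984.
Convexity = Σ t(t+1)·PV / [P·(1+y)²] = 10,246.6604 / (930.6984 × 1.193556) = 9.22424.

9.224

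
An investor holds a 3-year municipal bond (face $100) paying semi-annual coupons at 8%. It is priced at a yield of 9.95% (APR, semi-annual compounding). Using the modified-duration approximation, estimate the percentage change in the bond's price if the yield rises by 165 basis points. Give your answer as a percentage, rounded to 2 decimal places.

Periodic yield y = 0.04975. Modified duration first:
  t   CF        PV=CF/(1+0.04975)^t    t·PV
  1         4.00         3.8104         3.8104
  2         4.00         3.6298         7.2597
  3         4.00         3.4578        10.3735
  4         4.00         3.2939        13.1758
  5         4.00         3.1378        15.6892
  6       104.00        77.7174       466.3042
  Σ                     95.0472       516.6127
P = 95.0472; D_Mac = 5.43533 half-year periods = 2.71766 yrs; D_mod = 2.71766/(1+0.04975) = 2.58887 yrs.
ΔP/P ≈ -D_mod · Δy = -2.58887 × (+0.0165) = -0.042716 = -4.2716%.

-4.27%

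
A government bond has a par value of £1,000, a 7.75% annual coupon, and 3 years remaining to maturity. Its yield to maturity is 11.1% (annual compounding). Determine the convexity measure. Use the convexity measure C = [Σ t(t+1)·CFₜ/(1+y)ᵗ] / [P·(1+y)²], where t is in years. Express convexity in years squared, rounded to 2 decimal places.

With y = 0.111:
  t   CF        PV=CF/(1+0.111)^t    t·PV        t(t+1)·PV
  1        77.50        69.7570        69.7570         139.5140
  2        77.50        62.7876       125.5751         376.7253
  3     1,077.50       785.7332     2,357.1996       9,428.7984
  Σ                    918.2777     2,552.5317       9,945.0376
P = 918.2777.
Convexity = Σ t(t+1)·PV / [P·(1+y)²] = 9,945.0376 / (918.2777 × 1.234321) = 8.77413.

8.77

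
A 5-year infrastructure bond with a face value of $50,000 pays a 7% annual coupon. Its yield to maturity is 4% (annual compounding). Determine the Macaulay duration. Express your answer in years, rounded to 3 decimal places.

4.429 years

Periodic yield y = 0.04. Discount each cash flow and weight by its year:
  t   CF        PV=CF/(1+0.04)^t    t·PV
  1     3,500.00     3,365.3846     3,365.3846
  2     3,500.00     3,235.9467     6,471.8935
  3     3,500.00     3,111.4873     9,334.4618
  4     3,500.00     2,991.8147    11,967.2587
  5    53,500.00    43,973.1002   219,865.5011
  Σ                 56,677.7335   251,004.4996
Price P = Σ PV = 56,677.7335.
Macaulay duration = Σ(t·PV) / P = 251,004.4996 / 56,677.7335 = 4.42863 years.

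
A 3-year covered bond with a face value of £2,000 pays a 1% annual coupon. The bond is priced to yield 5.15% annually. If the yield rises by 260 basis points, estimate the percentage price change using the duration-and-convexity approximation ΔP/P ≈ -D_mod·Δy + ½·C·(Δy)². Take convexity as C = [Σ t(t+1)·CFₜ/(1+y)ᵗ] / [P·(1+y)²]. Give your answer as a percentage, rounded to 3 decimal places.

-6.978%

With y = 0.0515:
  t   CF        PV=CF/(1+0.0515)^t    t·PV        t(t+1)·PV
  1        20.00        19.0204        19.0204          38.0409
  2        20.00        18.0889        36.1777         108.5332
  3     2,020.00     1,737.4949     5,212.4847      20,849.9388
  Σ                  1,774.6042     5,267.6829      20,996.5129
P = 1,774.6042; D_Mac = 2.96837 yrs; D_mod = 2.82299 yrs; C = 10.70107.
Duration effect: -2.82299 × (+0.026) = -0.073398
Convexity effect: 0.5 × 10.70107 × (0.026)² = +0.0036170
ΔP/P ≈ -0.073398 + 0.0036170 = -0.069781 = -6.9781%.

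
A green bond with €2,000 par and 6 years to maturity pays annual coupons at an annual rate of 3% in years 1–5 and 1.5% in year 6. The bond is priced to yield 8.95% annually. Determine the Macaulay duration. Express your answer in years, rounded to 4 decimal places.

5.4881 years

Periodic yield y = 0.0895. Discount each cash flow and weight by its year:
  t   CF        PV=CF/(1+0.0895)^t    t·PV
  1        60.00        55.0711        55.0711
  2        60.00        50.5472       101.0943
  3        60.00        46.3948       139.1845
  4        60.00        42.5836       170.3344
  5        60.00        39.0854       195.4272
  6     2,030.00     1,213.7595     7,282.5568
  Σ                  1,447.4416     7,943.6683
Price P = Σ PV = 1,447.4416.
Macaulay duration = Σ(t·PV) / P = 7,943.6683 / 1,447.4416 = 5.48808 years.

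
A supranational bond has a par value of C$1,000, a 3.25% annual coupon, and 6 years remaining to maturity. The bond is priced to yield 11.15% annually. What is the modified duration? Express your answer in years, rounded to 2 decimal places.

4.88 years

Periodic yield y = 0.1115. First find Macaulay duration:
  t   CF        PV=CF/(1+0.1115)^t    t·PV
  1        32.50        29.2398        29.2398
  2        32.50        26.3066        52.6132
  3        32.50        23.6676        71.0029
  4        32.50        21.2934        85.1737
  5        32.50        19.1574        95.7869
  6     1,032.50       547.5619     3,285.3717
  Σ                    667.2267     3,619.1881
P = 667.2267; Macaulay duration = 3,619.1881 / 667.2267 = 5.42423 years.
Modified duration = D_Mac / (1 + y) = 5.42423 / 1.1115 = 4.88009 years.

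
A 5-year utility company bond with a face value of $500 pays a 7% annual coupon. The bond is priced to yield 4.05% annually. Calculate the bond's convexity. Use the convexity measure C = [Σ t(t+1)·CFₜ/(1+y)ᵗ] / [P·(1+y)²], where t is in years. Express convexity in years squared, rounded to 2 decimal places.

23.50

With y = 0.0405:
  t   CF        PV=CF/(1+0.0405)^t    t·PV        t(t+1)·PV
  1        35.00        33.6377        33.6377          67.2753
  2        35.00        32.3284        64.6568         193.9703
  3        35.00        31.0700        93.2101         372.8405
  4        35.00        29.8607       119.4427         597.2136
  5       535.00       438.6755     2,193.3774      13,160.2644
  Σ                    565.5722     2,504.3247      14,391.5641
P = 565.5722.
Convexity = Σ t(t+1)·PV / [P·(1+y)²] = 14,391.5641 / (565.5722 × 1.082640) = 23.50367.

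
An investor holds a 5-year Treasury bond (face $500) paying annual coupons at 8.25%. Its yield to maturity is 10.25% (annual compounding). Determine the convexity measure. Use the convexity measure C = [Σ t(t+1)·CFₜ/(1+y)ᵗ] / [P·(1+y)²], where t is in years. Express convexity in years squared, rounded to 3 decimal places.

With y = 0.1025:
  t   CF        PV=CF/(1+0.1025)^t    t·PV        t(t+1)·PV
  1        41.25        37.4150        37.4150          74.8299
  2        41.25        33.9365        67.8730         203.6189
  3        41.25        30.7814        92.3442         369.3766
  4        41.25        27.9196       111.6785         558.3925
  5       541.25       332.2805     1,661.4027       9,968.4165
  Σ                    462.3330     1,970.7133      11,174.6343
P = 462.3330.
Convexity = Σ t(t+1)·PV / [P·(1+y)²] = 11,174.6343 / (462.3330 × 1.215506) = 19.88480.

19.885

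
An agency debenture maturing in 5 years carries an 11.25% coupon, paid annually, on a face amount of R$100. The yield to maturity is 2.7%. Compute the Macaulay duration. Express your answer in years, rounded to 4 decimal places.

4.2351 years

Periodic yield y = 0.027. Discount each cash flow and weight by its year:
  t   CF        PV=CF/(1+0.027)^t    t·PV
  1        11.25        10.9542        10.9542
  2        11.25        10.6662        21.3325
  3        11.25        10.3858        31.1575
  4        11.25        10.1128        40.4511
  5       111.25        97.3751       486.8754
  Σ                    139.4942       590.7707
Price P = Σ PV = 139.4942.
Macaulay duration = Σ(t·PV) / P = 590.7707 / 139.4942 = 4.23509 years.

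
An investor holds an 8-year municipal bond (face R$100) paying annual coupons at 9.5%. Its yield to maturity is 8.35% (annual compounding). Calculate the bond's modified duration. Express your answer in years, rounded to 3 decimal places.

5.555 years

Periodic yield y = 0.0835. First find Macaulay duration:
  t   CF        PV=CF/(1+0.0835)^t    t·PV
  1         9.50         8.7679         8.7679
  2         9.50         8.0922        16.1844
  3         9.50         7.4686        22.4057
  4         9.50         6.8930        27.5720
  5         9.50         6.3618        31.8089
  6         9.50         5.8715        35.2291
  7         9.50         5.4190        37.9332
  8       109.50        57.6478       461.1825
  Σ                    106.5218       641.0836
P = 106.5218; Macaulay duration = 641.0836 / 106.5218 = 6.01833 years.
Modified duration = D_Mac / (1 + y) = 6.01833 / 1.0835 = 5.55453 years.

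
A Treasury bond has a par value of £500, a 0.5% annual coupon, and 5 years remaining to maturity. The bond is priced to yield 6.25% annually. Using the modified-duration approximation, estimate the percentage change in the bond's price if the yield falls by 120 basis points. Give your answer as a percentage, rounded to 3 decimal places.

+5.581%

Periodic yield y = 0.0625. Modified duration first:
  t   CF        PV=CF/(1+0.0625)^t    t·PV
  1         2.50         2.3529         2.3529
  2         2.50         2.2145         4.4291
  3         2.50         2.0843         6.2528
  4         2.50         1.9617         7.8466
  5       502.50       371.1004     1,855.5018
  Σ                    379.7138     1,876.3832
P = 379.7138; D_Mac = 4.94157 yrs; D_mod = 4.94157/(1+0.0625) = 4.65089 yrs.
ΔP/P ≈ -D_mod · Δy = -4.65089 × (-0.012) = +0.055811 = +5.5811%.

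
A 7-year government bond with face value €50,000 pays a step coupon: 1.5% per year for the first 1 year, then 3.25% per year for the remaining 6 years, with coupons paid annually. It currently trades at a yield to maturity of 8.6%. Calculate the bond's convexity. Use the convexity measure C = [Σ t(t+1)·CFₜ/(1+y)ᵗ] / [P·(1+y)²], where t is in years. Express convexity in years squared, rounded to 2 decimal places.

With y = 0.086:
  t   CF        PV=CF/(1+0.086)^t    t·PV        t(t+1)·PV
  1       750.00       690.6077       690.6077       1,381.2155
  2     1,625.00     1,377.8239     2,755.6478       8,266.9434
  3     1,625.00     1,268.7145     3,806.1434      15,224.5735
  4     1,625.00     1,168.2454     4,672.9814      23,364.9072
  5     1,625.00     1,075.7324     5,378.6619      32,271.9712
  6     1,625.00       990.5455     5,943.2728      41,602.9095
  7    51,625.00    28,976.8577   202,838.0038   1,622,704.0306
  Σ                 35,548.5270   226,085.3188   1,744,816.5509
P = 35,548.5270.
Convexity = Σ t(t+1)·PV / [P·(1+y)²] = 1,744,816.5509 / (35,548.5270 × 1.179396) = 41.61678.

41.62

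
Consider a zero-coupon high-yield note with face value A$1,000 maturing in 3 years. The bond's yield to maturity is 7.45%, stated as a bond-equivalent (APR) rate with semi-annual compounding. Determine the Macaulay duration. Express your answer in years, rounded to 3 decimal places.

A zero-coupon bond has a single cash flow at maturity, so its Macaulay duration equals its maturity: 3 years.
(Equivalently: 6 semi-annual periods ÷ 2 = 3 years.)

3.000 years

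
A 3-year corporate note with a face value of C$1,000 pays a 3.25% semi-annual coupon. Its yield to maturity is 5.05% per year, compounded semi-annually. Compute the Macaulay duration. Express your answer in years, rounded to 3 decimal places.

Periodic yield y = 0.02525. Discount each cash flow and weight by its period:
  t   CF        PV=CF/(1+0.02525)^t    t·PV
  1        16.25        15.8498        15.8498
  2        16.25        15.4594        30.9189
  3        16.25        15.0787        45.2361
  4        16.25        14.7073        58.8294
  5        16.25        14.3451        71.7256
  6     1,016.25       875.0279     5,250.1673
  Σ                    950.4683     5,472.7271
Price P = Σ PV = 950.4683.
Macaulay duration = Σ(t·PV) / P = 5,472.7271 / 950.4683 = 5.75793 half-year periods.
In years: 5.75793 / 2 = 2.87896 years.

2.879 years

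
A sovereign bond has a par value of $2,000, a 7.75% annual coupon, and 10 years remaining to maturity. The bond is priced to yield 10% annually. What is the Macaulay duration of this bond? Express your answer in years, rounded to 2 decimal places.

7.09 years

Periodic yield y = 0.1. Discount each cash flow and weight by its year:
  t   CF        PV=CF/(1+0.1)^t    t·PV
  1       155.00       140.9091       140.9091
  2       155.00       128.0992       256.1983
  3       155.00       116.4538       349.3614
  4       155.00       105.8671       423.4683
  5       155.00        96.2428       481.2140
  6       155.00        87.4935       524.9608
  7       155.00        79.5395       556.7766
  8       155.00        72.3086       578.4692
  9       155.00        65.7351       591.6162
  10    2,155.00       830.8458     8,308.4579
  Σ                  1,723.4945    12,211.4317
Price P = Σ PV = 1,723.4945.
Macaulay duration = Σ(t·PV) / P = 12,211.4317 / 1,723.4945 = 7.08527 years.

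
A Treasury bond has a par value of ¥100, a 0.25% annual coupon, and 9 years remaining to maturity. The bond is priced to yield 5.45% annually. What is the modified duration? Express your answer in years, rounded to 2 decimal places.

Periodic yield y = 0.0545. First find Macaulay duration:
  t   CF        PV=CF/(1+0.0545)^t    t·PV
  1         0.25         0.2371         0.2371
  2         0.25         0.2248         0.4497
  3         0.25         0.2132         0.6396
  4         0.25         0.2022         0.8087
  5         0.25         0.1917         0.9587
  6         0.25         0.1818         1.0910
  7         0.25         0.1724         1.2070
  8         0.25         0.1635         1.3081
  9       100.25        62.1821       559.6386
  Σ                     63.7689       566.3385
P = 63.7689; Macaulay duration = 566.3385 / 63.7689 = 8.88111 years.
Modified duration = D_Mac / (1 + y) = 8.88111 / 1.0545 = 8.42211 years.

8.42 years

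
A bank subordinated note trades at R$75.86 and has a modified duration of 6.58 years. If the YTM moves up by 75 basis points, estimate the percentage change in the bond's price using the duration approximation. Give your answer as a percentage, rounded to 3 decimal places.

Duration approximation: ΔP/P ≈ -D_mod · Δy = -6.58 × (+0.0075) = -0.049350.
As a percentage: -4.9350%.

-4.935%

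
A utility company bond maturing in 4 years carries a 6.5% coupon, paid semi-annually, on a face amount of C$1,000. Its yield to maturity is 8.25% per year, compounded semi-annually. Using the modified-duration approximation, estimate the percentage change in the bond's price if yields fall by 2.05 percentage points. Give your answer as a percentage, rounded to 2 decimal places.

+7.03%

Periodic yield y = 0.04125. Modified duration first:
  t   CF        PV=CF/(1+0.04125)^t    t·PV
  1        32.50        31.2125        31.2125
  2        32.50        29.9760        59.9520
  3        32.50        28.7885        86.3654
  4        32.50        27.6480       110.5919
  5        32.50        26.5527       132.7634
  6        32.50        25.5008       153.0046
  7        32.50        24.4905       171.4337
  8     1,032.50       747.2225     5,977.7801
  Σ                    941.3914     6,723.1035
P = 941.3914; D_Mac = 7.14167 half-year periods = 3.57083 yrs; D_mod = 3.57083/(1+0.04125) = 3.42937 yrs.
ΔP/P ≈ -D_mod · Δy = -3.42937 × (-0.0205) = +0.070302 = +7.0302%.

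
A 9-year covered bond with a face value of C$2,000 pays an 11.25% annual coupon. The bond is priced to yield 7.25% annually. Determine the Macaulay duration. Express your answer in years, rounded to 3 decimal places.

6.427 years

Periodic yield y = 0.0725. Discount each cash flow and weight by its year:
  t   CF        PV=CF/(1+0.0725)^t    t·PV
  1       225.00       209.7902       209.7902
  2       225.00       195.6086       391.2172
  3       225.00       182.3856       547.1569
  4       225.00       170.0565       680.2261
  5       225.00       158.5609       792.8043
  6       225.00       147.8423       887.0538
  7       225.00       137.8483       964.9381
  8       225.00       128.5299     1,028.2391
  9     2,225.00     1,185.0981    10,665.8830
  Σ                  2,515.7204    16,167.3087
Price P = Σ PV = 2,515.7204.
Macaulay duration = Σ(t·PV) / P = 16,167.3087 / 2,515.7204 = 6.42651 years.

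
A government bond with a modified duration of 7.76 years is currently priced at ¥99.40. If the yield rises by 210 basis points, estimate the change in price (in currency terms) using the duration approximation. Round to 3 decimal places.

-¥16.198

Duration approximation: ΔP/P ≈ -D_mod · Δy = -7.76 × (+0.021) = -0.162960.
ΔP ≈ 99.40 × (-0.162960) = -16.198224.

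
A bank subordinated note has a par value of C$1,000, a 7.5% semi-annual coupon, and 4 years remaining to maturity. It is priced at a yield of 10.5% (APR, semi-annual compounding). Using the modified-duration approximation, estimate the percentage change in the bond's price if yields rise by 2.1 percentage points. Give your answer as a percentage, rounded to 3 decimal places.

Periodic yield y = 0.0525. Modified duration first:
  t   CF        PV=CF/(1+0.0525)^t    t·PV
  1        37.50        35.6295        35.6295
  2        37.50        33.8522        67.7044
  3        37.50        32.1636        96.4909
  4        37.50        30.5593       122.2370
  5        37.50        29.0349       145.1746
  6        37.50        27.5866       165.5198
  7        37.50        26.2106       183.4740
  8     1,037.50       688.9874     5,511.8991
  Σ                    904.0241     6,328.1293
P = 904.0241; D_Mac = 6.99996 half-year periods = 3.49998 yrs; D_mod = 3.49998/(1+0.0525) = 3.32540 yrs.
ΔP/P ≈ -D_mod · Δy = -3.32540 × (+0.021) = -0.069833 = -6.9833%.

-6.983%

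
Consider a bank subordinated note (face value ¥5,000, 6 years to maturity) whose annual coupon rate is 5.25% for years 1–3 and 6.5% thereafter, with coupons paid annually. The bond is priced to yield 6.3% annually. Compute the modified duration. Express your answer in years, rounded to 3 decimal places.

Periodic yield y = 0.063. First find Macaulay duration:
  t   CF        PV=CF/(1+0.063)^t    t·PV
  1       262.50       246.9426       246.9426
  2       262.50       232.3073       464.6145
  3       262.50       218.5393       655.6178
  4       325.00       254.5366     1,018.1466
  5       325.00       239.4512     1,197.2561
  6     5,325.00     3,690.7959    22,144.7752
  Σ                  4,882.5729    25,727.3528
P = 4,882.5729; Macaulay duration = 25,727.3528 / 4,882.5729 = 5.26922 years.
Modified duration = D_Mac / (1 + y) = 5.26922 / 1.063 = 4.95693 years.

4.957 years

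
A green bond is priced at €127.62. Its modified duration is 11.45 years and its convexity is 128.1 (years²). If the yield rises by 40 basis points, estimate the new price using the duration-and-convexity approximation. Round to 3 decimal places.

€121.906

Duration effect: -D_mod·Δy = -11.45 × (+0.004) = -0.045800
Convexity effect: ½·C·(Δy)² = 0.5 × 128.1 × (0.004)² = +0.0010248
ΔP/P ≈ -0.045800 + 0.0010248 = -0.0447752
New price ≈ 127.62 × (1 - 0.0447752) = 121.905788976.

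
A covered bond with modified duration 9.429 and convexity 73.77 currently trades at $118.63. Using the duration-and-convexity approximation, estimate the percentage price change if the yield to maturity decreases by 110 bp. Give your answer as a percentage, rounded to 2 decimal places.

+10.82%

Duration effect: -D_mod·Δy = -9.429 × (-0.011) = +0.103719
Convexity effect: ½·C·(Δy)² = 0.5 × 73.77 × (-0.011)² = +0.004463085
ΔP/P ≈ +0.103719 + 0.004463085 = +0.108182085
= +10.8182085%.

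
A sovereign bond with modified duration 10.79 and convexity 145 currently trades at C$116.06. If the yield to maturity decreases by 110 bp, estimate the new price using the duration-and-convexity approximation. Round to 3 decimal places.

Duration effect: -D_mod·Δy = -10.79 × (-0.011) = +0.118690
Convexity effect: ½·C·(Δy)² = 0.5 × 145 × (-0.011)² = +0.0087725
ΔP/P ≈ +0.118690 + 0.0087725 = +0.1274625
New price ≈ 116.06 × (1 + 0.1274625) = 130.85329775.

C$130.853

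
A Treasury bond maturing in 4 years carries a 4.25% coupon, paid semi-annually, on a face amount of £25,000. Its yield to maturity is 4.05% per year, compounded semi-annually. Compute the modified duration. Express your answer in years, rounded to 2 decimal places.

Periodic yield y = 0.02025. First find Macaulay duration:
  t   CF        PV=CF/(1+0.02025)^t    t·PV
  1       531.25       520.7057       520.7057
  2       531.25       510.3707     1,020.7414
  3       531.25       500.2408     1,500.7225
  4       531.25       490.3120     1,961.2480
  5       531.25       480.5803     2,402.9013
  6       531.25       471.0417     2,826.2500
  7       531.25       461.6924     3,231.8468
  8    25,531.25    21,747.9963   173,983.9705
  Σ                 25,182.9399   187,448.3861
P = 25,182.9399; Macaulay duration = 187,448.3861 / 25,182.9399 = 7.44347 half-year periods = 3.72173 years.
Modified duration = D_Mac / (1 + y) = 3.72173 / 1.02025 = 3.64786 years.

3.65 years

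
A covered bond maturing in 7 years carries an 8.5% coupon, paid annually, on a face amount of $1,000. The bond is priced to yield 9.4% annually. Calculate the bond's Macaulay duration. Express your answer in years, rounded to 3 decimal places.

5.517 years

Periodic yield y = 0.094. Discount each cash flow and weight by its year:
  t   CF        PV=CF/(1+0.094)^t    t·PV
  1        85.00        77.6965        77.6965
  2        85.00        71.0206       142.0412
  3        85.00        64.9183       194.7548
  4        85.00        59.3403       237.3611
  5        85.00        54.2416       271.2079
  6        85.00        49.5810       297.4858
  7     1,085.00       578.5068     4,049.5477
  Σ                    955.3050     5,270.0951
Price P = Σ PV = 955.3050.
Macaulay duration = Σ(t·PV) / P = 5,270.0951 / 955.3050 = 5.51666 years.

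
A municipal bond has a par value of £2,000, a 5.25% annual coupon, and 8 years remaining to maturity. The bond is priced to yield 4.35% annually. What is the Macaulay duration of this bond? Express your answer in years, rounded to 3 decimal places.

6.776 years

Periodic yield y = 0.0435. Discount each cash flow and weight by its year:
  t   CF        PV=CF/(1+0.0435)^t    t·PV
  1       105.00       100.6229       100.6229
  2       105.00        96.4283       192.8565
  3       105.00        92.4085       277.2255
  4       105.00        88.5563       354.2252
  5       105.00        84.8647       424.3235
  6       105.00        81.3270       487.9618
  7       105.00        77.9367       545.5570
  8     2,105.00     1,497.3126    11,978.5006
  Σ                  2,119.4569    14,361.2731
Price P = Σ PV = 2,119.4569.
Macaulay duration = Σ(t·PV) / P = 14,361.2731 / 2,119.4569 = 6.77592 years.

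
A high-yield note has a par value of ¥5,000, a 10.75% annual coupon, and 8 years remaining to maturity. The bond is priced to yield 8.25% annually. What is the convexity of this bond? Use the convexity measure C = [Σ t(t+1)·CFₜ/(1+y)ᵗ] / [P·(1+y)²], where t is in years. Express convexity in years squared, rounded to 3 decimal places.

With y = 0.0825:
  t   CF        PV=CF/(1+0.0825)^t    t·PV        t(t+1)·PV
  1       537.50       496.5358       496.5358         993.0716
  2       537.50       458.6936       917.3872       2,752.1615
  3       537.50       423.7354     1,271.2062       5,084.8249
  4       537.50       391.4415     1,565.7659       7,828.8297
  5       537.50       361.6088     1,808.0438      10,848.2628
  6       537.50       334.0497     2,004.2980      14,030.0859
  7       537.50       308.5909     2,160.1364      17,281.0911
  8     5,537.50     2,936.9091    23,495.2725     211,457.4523
  Σ                  5,711.5647    33,718.6458     270,275.7797
P = 5,711.5647.
Convexity = Σ t(t+1)·PV / [P·(1+y)²] = 270,275.7797 / (5,711.5647 × 1.171806) = 40.38278.

40.383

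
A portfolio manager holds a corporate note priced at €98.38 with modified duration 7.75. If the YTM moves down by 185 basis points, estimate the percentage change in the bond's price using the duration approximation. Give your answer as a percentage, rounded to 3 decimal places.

Duration approximation: ΔP/P ≈ -D_mod · Δy = -7.75 × (-0.0185) = +0.143375.
As a percentage: +14.3375%.

+14.338%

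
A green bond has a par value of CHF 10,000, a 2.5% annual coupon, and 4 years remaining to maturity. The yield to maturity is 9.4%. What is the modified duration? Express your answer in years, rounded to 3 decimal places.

3.504 years

Periodic yield y = 0.094. First find Macaulay duration:
  t   CF        PV=CF/(1+0.094)^t    t·PV
  1       250.00       228.5192       228.5192
  2       250.00       208.8841       417.7682
  3       250.00       190.9361       572.8083
  4    10,250.00     7,155.7404    28,622.9617
  Σ                  7,784.0798    29,842.0573
P = 7,784.0798; Macaulay duration = 29,842.0573 / 7,784.0798 = 3.83373 years.
Modified duration = D_Mac / (1 + y) = 3.83373 / 1.094 = 3.50432 years.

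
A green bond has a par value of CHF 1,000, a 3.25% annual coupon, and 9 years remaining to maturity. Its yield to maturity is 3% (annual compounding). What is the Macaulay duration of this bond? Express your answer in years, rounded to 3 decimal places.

7.958 years

Periodic yield y = 0.03. Discount each cash flow and weight by its year:
  t   CF        PV=CF/(1+0.03)^t    t·PV
  1        32.50        31.5534        31.5534
  2        32.50        30.6344        61.2687
  3        32.50        29.7421        89.2263
  4        32.50        28.8758       115.5033
  5        32.50        28.0348       140.1739
  6        32.50        27.2182       163.3094
  7        32.50        26.4255       184.9783
  8        32.50        25.6558       205.2464
  9     1,032.50       791.3253     7,121.9275
  Σ                  1,019.4653     8,113.1873
Price P = Σ PV = 1,019.4653.
Macaulay duration = Σ(t·PV) / P = 8,113.1873 / 1,019.4653 = 7.95828 years.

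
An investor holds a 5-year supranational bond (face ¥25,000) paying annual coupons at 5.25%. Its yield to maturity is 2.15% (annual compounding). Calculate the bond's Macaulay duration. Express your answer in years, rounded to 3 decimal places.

Periodic yield y = 0.0215. Discount each cash flow and weight by its year:
  t   CF        PV=CF/(1+0.0215)^t    t·PV
  1     1,312.50     1,284.8752     1,284.8752
  2     1,312.50     1,257.8318     2,515.6636
  3     1,312.50     1,231.3576     3,694.0728
  4     1,312.50     1,205.4406     4,821.7626
  5    26,312.50    23,657.5768   118,287.8839
  Σ                 28,637.0820   130,604.2581
Price P = Σ PV = 28,637.0820.
Macaulay duration = Σ(t·PV) / P = 130,604.2581 / 28,637.0820 = 4.56067 years.

4.561 years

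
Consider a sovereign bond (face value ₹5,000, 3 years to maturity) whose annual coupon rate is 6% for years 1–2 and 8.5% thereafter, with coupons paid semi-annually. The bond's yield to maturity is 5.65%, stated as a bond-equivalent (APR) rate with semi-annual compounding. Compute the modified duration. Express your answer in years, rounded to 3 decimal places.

2.713 years

Periodic yield y = 0.02825. First find Macaulay duration:
  t   CF        PV=CF/(1+0.02825)^t    t·PV
  1       150.00       145.8789       145.8789
  2       150.00       141.8711       283.7421
  3       150.00       137.9733       413.9200
  4       150.00       134.1827       536.7306
  5       212.50       184.8695       924.3477
  6     5,212.50     4,410.1540    26,460.9242
  Σ                  5,154.9295    28,765.5435
P = 5,154.9295; Macaulay duration = 28,765.5435 / 5,154.9295 = 5.58020 half-year periods = 2.79010 years.
Modified duration = D_Mac / (1 + y) = 2.79010 / 1.02825 = 2.71345 years.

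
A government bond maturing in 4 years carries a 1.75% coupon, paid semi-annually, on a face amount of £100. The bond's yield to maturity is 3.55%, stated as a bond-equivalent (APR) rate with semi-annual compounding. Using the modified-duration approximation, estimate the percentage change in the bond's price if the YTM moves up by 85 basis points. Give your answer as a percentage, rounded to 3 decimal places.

Periodic yield y = 0.01775. Modified duration first:
  t   CF        PV=CF/(1+0.01775)^t    t·PV
  1        0.875         0.8597         0.8597
  2        0.875         0.8447         1.6895
  3        0.875         0.8300         2.4900
  4        0.875         0.8155         3.2621
  5        0.875         0.8013         4.0066
  6        0.875         0.7873         4.7240
  7        0.875         0.7736         5.4152
  8      100.875        87.6304       701.0430
  Σ                     93.3427       723.4902
P = 93.3427; D_Mac = 7.75091 half-year periods = 3.87545 yrs; D_mod = 3.87545/(1+0.01775) = 3.80786 yrs.
ΔP/P ≈ -D_mod · Δy = -3.80786 × (+0.0085) = -0.032367 = -3.2367%.

-3.237%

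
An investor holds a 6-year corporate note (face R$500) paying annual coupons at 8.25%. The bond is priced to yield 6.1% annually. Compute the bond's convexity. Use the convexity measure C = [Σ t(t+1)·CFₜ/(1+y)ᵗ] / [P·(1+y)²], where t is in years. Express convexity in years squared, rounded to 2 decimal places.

29.28

With y = 0.061:
  t   CF        PV=CF/(1+0.061)^t    t·PV        t(t+1)·PV
  1        41.25        38.8784        38.8784          77.7568
  2        41.25        36.6432        73.2864         219.8591
  3        41.25        34.5365       103.6094         414.4375
  4        41.25        32.5509       130.2034         651.0171
  5        41.25        30.6794       153.3971         920.3824
  6       541.25       379.4072     2,276.4434      15,935.1038
  Σ                    552.6956     2,775.8180      18,218.5567
P = 552.6956.
Convexity = Σ t(t+1)·PV / [P·(1+y)²] = 18,218.5567 / (552.6956 × 1.125721) = 29.28176.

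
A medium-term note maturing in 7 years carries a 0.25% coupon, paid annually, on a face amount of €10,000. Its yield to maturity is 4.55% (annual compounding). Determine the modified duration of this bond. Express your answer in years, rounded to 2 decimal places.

Periodic yield y = 0.0455. First find Macaulay duration:
  t   CF        PV=CF/(1+0.0455)^t    t·PV
  1        25.00        23.9120        23.9120
  2        25.00        22.8714        45.7427
  3        25.00        21.8760        65.6280
  4        25.00        20.9240        83.6958
  5        25.00        20.0134       100.0668
  6        25.00        19.1424       114.8542
  7    10,025.00     7,342.0294    51,394.2060
  Σ                  7,470.7685    51,828.1056
P = 7,470.7685; Macaulay duration = 51,828.1056 / 7,470.7685 = 6.93745 years.
Modified duration = D_Mac / (1 + y) = 6.93745 / 1.0455 = 6.63554 years.

6.64 years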